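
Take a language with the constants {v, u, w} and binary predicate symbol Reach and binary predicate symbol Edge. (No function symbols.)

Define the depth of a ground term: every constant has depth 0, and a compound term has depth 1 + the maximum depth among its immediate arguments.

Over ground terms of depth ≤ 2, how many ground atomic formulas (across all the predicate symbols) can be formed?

First count ground terms of depth ≤ 2.
With no function symbols every ground term is a constant, so there are exactly 3 ground terms at every depth bound.
N_0 = 3
N_1 = 3
N_2 = 3
Explicitly: v, u, w.
So |H| = 3.
Ground atoms are formed by filling each argument slot of a predicate with a term from H, so an r-ary predicate gives |H|^r atoms:
  Reach: 3^2 = 9;  Edge: 3^2 = 9
Total ground atoms: 9 + 9 = 18.

18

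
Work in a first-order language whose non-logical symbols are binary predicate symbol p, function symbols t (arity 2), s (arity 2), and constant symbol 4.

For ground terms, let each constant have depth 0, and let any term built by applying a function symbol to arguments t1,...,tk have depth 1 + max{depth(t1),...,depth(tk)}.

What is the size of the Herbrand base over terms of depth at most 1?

9

First count ground terms of depth ≤ 1.
Let N_k count ground terms of depth at most k. Each non-constant term of depth ≤ k is some function symbol applied to depth-≤(k−1) arguments, giving N_k = 1 + N_{k-1}^2 + N_{k-1}^2.
N_0 = 1
N_1 = 1 + 1^2 + 1^2 = 3
Explicitly: 4, t(4, 4), s(4, 4).
So |H| = 3.
Ground atoms are formed by filling each argument slot of a predicate with a term from H, so an r-ary predicate gives |H|^r atoms:
  p: 3^2 = 9
Total ground atoms: 9.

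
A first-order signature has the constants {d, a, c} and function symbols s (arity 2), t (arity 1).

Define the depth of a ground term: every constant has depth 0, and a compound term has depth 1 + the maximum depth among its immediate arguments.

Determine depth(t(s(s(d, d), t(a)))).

3

depth(s(d, d)) = 1 + max(0, 0) = 1
depth(t(a)) = 1 + depth(a) = 1 + 0 = 1
depth(s(s(d, d), t(a))) = 1 + max(1, 1) = 2
depth(t(s(s(d, d), t(a)))) = 1 + depth(s(s(d, d), t(a))) = 1 + 2 = 3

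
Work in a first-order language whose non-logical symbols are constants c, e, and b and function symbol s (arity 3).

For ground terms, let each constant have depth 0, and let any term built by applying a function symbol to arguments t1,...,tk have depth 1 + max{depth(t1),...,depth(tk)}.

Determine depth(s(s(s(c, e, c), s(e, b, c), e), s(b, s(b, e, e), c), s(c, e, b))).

depth(s(c, e, c)) = 1 + max(0, 0, 0) = 1
depth(s(e, b, c)) = 1 + max(0, 0, 0) = 1
depth(s(s(c, e, c), s(e, b, c), e)) = 1 + max(1, 1, 0) = 2
depth(s(b, e, e)) = 1 + max(0, 0, 0) = 1
depth(s(b, s(b, e, e), c)) = 1 + max(0, 1, 0) = 2
depth(s(c, e, b)) = 1 + max(0, 0, 0) = 1
depth(s(s(s(c, e, c), s(e, b, c), e), s(b, s(b, e, e), c), s(c, e, b))) = 1 + max(2, 2, 1) = 3

3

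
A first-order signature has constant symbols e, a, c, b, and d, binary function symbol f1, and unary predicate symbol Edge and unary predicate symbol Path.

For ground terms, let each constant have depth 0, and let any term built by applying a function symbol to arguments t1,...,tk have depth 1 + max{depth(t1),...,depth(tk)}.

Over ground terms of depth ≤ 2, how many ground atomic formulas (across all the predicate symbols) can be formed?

1810

First count ground terms of depth ≤ 2.
Let N_k count ground terms of depth at most k. Each non-constant term of depth ≤ k is some function symbol applied to depth-≤(k−1) arguments, giving N_k = 5 + N_{k-1}^2.
N_0 = 5
N_1 = 5 + 5^2 = 30
N_2 = 5 + 30^2 = 905
So |H| = 905.
Each predicate of arity r yields |H|^r ground atoms (one per choice of an r-tuple from H):
  Edge: 905;  Path: 905
Total ground atoms: 905 + 905 = 1810.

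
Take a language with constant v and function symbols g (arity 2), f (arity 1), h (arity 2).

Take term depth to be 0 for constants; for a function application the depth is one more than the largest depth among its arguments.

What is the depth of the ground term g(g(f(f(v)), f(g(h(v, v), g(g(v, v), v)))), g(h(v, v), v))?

6

depth(f(v)) = 1 + depth(v) = 1 + 0 = 1
depth(f(f(v))) = 1 + depth(f(v)) = 1 + 1 = 2
depth(h(v, v)) = 1 + max(0, 0) = 1
depth(g(v, v)) = 1 + max(0, 0) = 1
depth(g(g(v, v), v)) = 1 + max(1, 0) = 2
depth(g(h(v, v), g(g(v, v), v))) = 1 + max(1, 2) = 3
depth(f(g(h(v, v), g(g(v, v), v)))) = 1 + depth(g(h(v, v), g(g(v, v), v))) = 1 + 3 = 4
depth(g(f(f(v)), f(g(h(v, v), g(g(v, v), v))))) = 1 + max(2, 4) = 5
depth(g(h(v, v), v)) = 1 + max(1, 0) = 2
depth(g(g(f(f(v)), f(g(h(v, v), g(g(v, v), v)))), g(h(v, v), v))) = 1 + max(5, 2) = 6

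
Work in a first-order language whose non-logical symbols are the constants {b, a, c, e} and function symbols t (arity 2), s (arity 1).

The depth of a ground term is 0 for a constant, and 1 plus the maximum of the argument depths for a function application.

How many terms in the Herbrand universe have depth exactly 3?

364820

Count level by level. With function symbols t/2, s/1, the terms of depth ≤ k are the 4 constants together with each function applied to depth-≤(k−1) tuples, so N_k = 4 + N_{k-1}^2 + N_{k-1}.
N_0 = 4
N_1 = 4 + 4^2 + 4 = 24
N_2 = 4 + 24^2 + 24 = 604
N_3 = 4 + 604^2 + 604 = 365424
Terms of depth exactly 3: N_3 − N_2 = 365424 − 604 = 364820.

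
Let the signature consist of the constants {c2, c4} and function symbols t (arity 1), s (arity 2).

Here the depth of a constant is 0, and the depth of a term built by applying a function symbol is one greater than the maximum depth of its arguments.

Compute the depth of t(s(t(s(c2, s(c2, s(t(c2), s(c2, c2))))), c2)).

depth(t(c2)) = 1 + depth(c2) = 1 + 0 = 1
depth(s(c2, c2)) = 1 + max(0, 0) = 1
depth(s(t(c2), s(c2, c2))) = 1 + max(1, 1) = 2
depth(s(c2, s(t(c2), s(c2, c2)))) = 1 + max(0, 2) = 3
depth(s(c2, s(c2, s(t(c2), s(c2, c2))))) = 1 + max(0, 3) = 4
depth(t(s(c2, s(c2, s(t(c2), s(c2, c2)))))) = 1 + depth(s(c2, s(c2, s(t(c2), s(c2, c2))))) = 1 + 4 = 5
depth(s(t(s(c2, s(c2, s(t(c2), s(c2, c2))))), c2)) = 1 + max(5, 0) = 6
depth(t(s(t(s(c2, s(c2, s(t(c2), s(c2, c2))))), c2))) = 1 + depth(s(t(s(c2, s(c2, s(t(c2), s(c2, c2))))), c2)) = 1 + 6 = 7

7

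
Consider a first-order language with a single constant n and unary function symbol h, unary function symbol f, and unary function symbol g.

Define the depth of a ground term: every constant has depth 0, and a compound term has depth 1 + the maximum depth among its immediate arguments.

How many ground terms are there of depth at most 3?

40

If N_k denotes the number of depth-≤k ground terms, the 1 constant gives N_0 = 1, and each function symbol of arity r contributes N_{k-1}^r new terms at level k: N_k = 1 + N_{k-1} + N_{k-1} + N_{k-1}.
N_0 = 1
N_1 = 1 + 1 + 1 + 1 = 4
N_2 = 1 + 4 + 4 + 4 = 13
N_3 = 1 + 13 + 13 + 13 = 40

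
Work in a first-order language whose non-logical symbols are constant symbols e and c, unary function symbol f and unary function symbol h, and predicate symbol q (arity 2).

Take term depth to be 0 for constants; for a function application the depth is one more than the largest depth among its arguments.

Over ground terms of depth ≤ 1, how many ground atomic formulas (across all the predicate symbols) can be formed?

First count ground terms of depth ≤ 1.
Write N_k for the number of ground terms of depth ≤ k. A term of depth ≤ k is either a constant or a function symbol applied to arguments of depth ≤ k−1, so N_k = 2 + N_{k-1} + N_{k-1}.
N_0 = 2
N_1 = 2 + 2 + 2 = 6
So |H| = 6.
Each predicate of arity r yields |H|^r ground atoms (one per choice of an r-tuple from H):
  q: 6^2 = 36
Total ground atoms: 36.

36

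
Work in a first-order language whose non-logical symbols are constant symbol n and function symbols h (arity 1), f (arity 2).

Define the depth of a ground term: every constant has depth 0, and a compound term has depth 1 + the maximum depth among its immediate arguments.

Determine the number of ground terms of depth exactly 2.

10

Count level by level. With function symbols h/1, f/2, the terms of depth ≤ k are the 1 constant together with each function applied to depth-≤(k−1) tuples, so N_k = 1 + N_{k-1} + N_{k-1}^2.
N_0 = 1
N_1 = 1 + 1 + 1^2 = 3
N_2 = 1 + 3 + 3^2 = 13
Terms of depth exactly 2: N_2 − N_1 = 13 − 3 = 10.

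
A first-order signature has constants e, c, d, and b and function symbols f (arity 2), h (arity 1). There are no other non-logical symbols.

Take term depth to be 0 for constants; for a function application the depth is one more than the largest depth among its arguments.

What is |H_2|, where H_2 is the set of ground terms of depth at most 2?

If N_k denotes the number of depth-≤k ground terms, the 4 constants give N_0 = 4, and each function symbol of arity r contributes N_{k-1}^r new terms at level k: N_k = 4 + N_{k-1}^2 + N_{k-1}.
N_0 = 4
N_1 = 4 + 4^2 + 4 = 24
N_2 = 4 + 24^2 + 24 = 604

604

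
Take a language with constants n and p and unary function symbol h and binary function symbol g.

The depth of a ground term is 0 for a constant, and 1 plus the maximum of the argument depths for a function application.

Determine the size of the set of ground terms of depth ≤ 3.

5552

Write N_k for the number of ground terms of depth ≤ k. A term of depth ≤ k is either a constant or a function symbol applied to arguments of depth ≤ k−1, so N_k = 2 + N_{k-1} + N_{k-1}^2.
N_0 = 2
N_1 = 2 + 2 + 2^2 = 8
N_2 = 2 + 8 + 8^2 = 74
N_3 = 2 + 74 + 74^2 = 5552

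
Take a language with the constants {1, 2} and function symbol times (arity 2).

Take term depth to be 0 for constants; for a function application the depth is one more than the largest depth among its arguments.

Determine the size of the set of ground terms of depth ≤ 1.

Count level by level. With function symbols times/2, the terms of depth ≤ k are the 2 constants together with each function applied to depth-≤(k−1) tuples, so N_k = 2 + N_{k-1}^2.
N_0 = 2
N_1 = 2 + 2^2 = 6

6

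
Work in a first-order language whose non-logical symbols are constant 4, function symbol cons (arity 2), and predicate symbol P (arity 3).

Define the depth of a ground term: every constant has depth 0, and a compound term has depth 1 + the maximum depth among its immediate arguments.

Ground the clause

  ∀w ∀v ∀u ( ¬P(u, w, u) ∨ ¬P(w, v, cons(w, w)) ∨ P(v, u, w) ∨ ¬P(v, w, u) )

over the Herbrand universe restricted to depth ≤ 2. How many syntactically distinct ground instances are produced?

125

Ground terms of depth ≤ 2:
  Let N_k count ground terms of depth at most k. Each non-constant term of depth ≤ k is some function symbol applied to depth-≤(k−1) arguments, giving N_k = 1 + N_{k-1}^2.
  N_0 = 1
  N_1 = 1 + 1^2 = 2
  N_2 = 1 + 2^2 = 5
  Explicitly: 4, cons(4, 4), cons(4, cons(4, 4)), cons(cons(4, 4), 4), cons(cons(4, 4), cons(4, 4)).
So there are 5 ground terms available for substitution.
The clause has 3 distinct variables (w, v, u), each appearing in the body. In the free term algebra distinct substitutions yield syntactically distinct ground instances.
Number of ground instances = 5^3 = 125.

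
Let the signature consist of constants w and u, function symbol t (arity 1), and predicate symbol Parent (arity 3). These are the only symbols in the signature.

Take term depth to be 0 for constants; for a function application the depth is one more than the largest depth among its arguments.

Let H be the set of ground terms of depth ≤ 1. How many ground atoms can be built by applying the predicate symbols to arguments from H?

First count ground terms of depth ≤ 1.
If N_k denotes the number of depth-≤k ground terms, the 2 constants give N_0 = 2, and each function symbol of arity r contributes N_{k-1}^r new terms at level k: N_k = 2 + N_{k-1}.
N_0 = 2
N_1 = 2 + 2 = 4
Explicitly: w, u, t(w), t(u).
So |H| = 4.
For each predicate symbol, the number of ground atoms is |H| raised to its arity; summing:
  Parent: 4^3 = 64
Total ground atoms: 64.

64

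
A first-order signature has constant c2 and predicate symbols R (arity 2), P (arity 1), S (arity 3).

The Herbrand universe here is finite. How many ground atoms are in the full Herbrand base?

With no function symbols, the Herbrand universe is just the 1 constant.
Ground atoms per predicate: R: 1^2 = 1, P: 1, S: 1^3 = 1.
Herbrand base size = 1 + 1 + 1 = 3.

3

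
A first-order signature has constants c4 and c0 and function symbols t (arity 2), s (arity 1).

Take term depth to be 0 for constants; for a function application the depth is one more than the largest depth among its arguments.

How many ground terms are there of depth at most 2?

Let N_k = |{terms of depth ≤ k}|. Then N_0 = 2 and N_k = 2 + N_{k-1}^2 + N_{k-1} for k ≥ 1 (one summand per function symbol, arity giving the exponent).
N_0 = 2
N_1 = 2 + 2^2 + 2 = 8
N_2 = 2 + 8^2 + 8 = 74

74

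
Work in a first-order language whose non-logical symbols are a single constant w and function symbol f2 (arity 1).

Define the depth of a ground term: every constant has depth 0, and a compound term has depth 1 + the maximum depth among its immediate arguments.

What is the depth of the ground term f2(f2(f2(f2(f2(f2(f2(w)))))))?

depth(f2(w)) = 1 + depth(w) = 1 + 0 = 1
depth(f2(f2(w))) = 1 + depth(f2(w)) = 1 + 1 = 2
depth(f2(f2(f2(w)))) = 1 + depth(f2(f2(w))) = 1 + 2 = 3
depth(f2(f2(f2(f2(w))))) = 1 + depth(f2(f2(f2(w)))) = 1 + 3 = 4
depth(f2(f2(f2(f2(f2(w)))))) = 1 + depth(f2(f2(f2(f2(w))))) = 1 + 4 = 5
depth(f2(f2(f2(f2(f2(f2(w))))))) = 1 + depth(f2(f2(f2(f2(f2(w)))))) = 1 + 5 = 6
depth(f2(f2(f2(f2(f2(f2(f2(w)))))))) = 1 + depth(f2(f2(f2(f2(f2(f2(w))))))) = 1 + 6 = 7

7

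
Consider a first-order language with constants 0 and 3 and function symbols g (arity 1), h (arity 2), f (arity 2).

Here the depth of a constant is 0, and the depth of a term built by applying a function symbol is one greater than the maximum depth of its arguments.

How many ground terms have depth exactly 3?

182410

Count level by level. With function symbols g/1, h/2, f/2, the terms of depth ≤ k are the 2 constants together with each function applied to depth-≤(k−1) tuples, so N_k = 2 + N_{k-1} + N_{k-1}^2 + N_{k-1}^2.
N_0 = 2
N_1 = 2 + 2 + 2^2 + 2^2 = 12
N_2 = 2 + 12 + 12^2 + 12^2 = 302
N_3 = 2 + 302 + 302^2 + 302^2 = 182712
Terms of depth exactly 3: N_3 − N_2 = 182712 − 302 = 182410.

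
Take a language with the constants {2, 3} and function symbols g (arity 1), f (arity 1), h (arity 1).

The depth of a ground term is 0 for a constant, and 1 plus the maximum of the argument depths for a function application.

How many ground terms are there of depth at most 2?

Let N_k count ground terms of depth at most k. Each non-constant term of depth ≤ k is some function symbol applied to depth-≤(k−1) arguments, giving N_k = 2 + N_{k-1} + N_{k-1} + N_{k-1}.
N_0 = 2
N_1 = 2 + 2 + 2 + 2 = 8
N_2 = 2 + 8 + 8 + 8 = 26

26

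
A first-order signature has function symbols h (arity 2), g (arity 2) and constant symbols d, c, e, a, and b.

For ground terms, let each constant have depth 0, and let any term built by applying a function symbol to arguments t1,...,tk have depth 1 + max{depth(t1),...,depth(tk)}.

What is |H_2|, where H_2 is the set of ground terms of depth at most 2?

Let N_k = |{terms of depth ≤ k}|. Then N_0 = 5 and N_k = 5 + N_{k-1}^2 + N_{k-1}^2 for k ≥ 1 (one summand per function symbol, arity giving the exponent).
N_0 = 5
N_1 = 5 + 5^2 + 5^2 = 55
N_2 = 5 + 55^2 + 55^2 = 6055

6055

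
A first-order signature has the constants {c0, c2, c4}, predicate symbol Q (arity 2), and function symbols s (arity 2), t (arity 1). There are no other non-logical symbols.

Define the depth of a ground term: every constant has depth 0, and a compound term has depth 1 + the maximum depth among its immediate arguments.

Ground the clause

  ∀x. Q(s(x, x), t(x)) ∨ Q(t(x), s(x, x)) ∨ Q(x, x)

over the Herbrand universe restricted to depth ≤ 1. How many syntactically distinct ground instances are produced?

15

Ground terms of depth ≤ 1:
  Let N_k count ground terms of depth at most k. Each non-constant term of depth ≤ k is some function symbol applied to depth-≤(k−1) arguments, giving N_k = 3 + N_{k-1}^2 + N_{k-1}.
  N_0 = 3
  N_1 = 3 + 3^2 + 3 = 15
So there are 15 ground terms available for substitution.
The variable x ranges independently over the available ground terms, and distinct assignments produce distinct instances.
Number of ground instances = 15.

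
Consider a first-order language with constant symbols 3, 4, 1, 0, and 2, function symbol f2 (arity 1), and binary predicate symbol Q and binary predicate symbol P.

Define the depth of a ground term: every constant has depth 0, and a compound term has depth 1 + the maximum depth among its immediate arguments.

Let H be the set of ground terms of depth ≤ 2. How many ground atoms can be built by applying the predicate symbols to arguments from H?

450

First count ground terms of depth ≤ 2.
Write N_k for the number of ground terms of depth ≤ k. A term of depth ≤ k is either a constant or a function symbol applied to arguments of depth ≤ k−1, so N_k = 5 + N_{k-1}.
N_0 = 5
N_1 = 5 + 5 = 10
N_2 = 5 + 10 = 15
So |H| = 15.
For each predicate symbol, the number of ground atoms is |H| raised to its arity; summing:
  Q: 15^2 = 225;  P: 15^2 = 225
Total ground atoms: 225 + 225 = 450.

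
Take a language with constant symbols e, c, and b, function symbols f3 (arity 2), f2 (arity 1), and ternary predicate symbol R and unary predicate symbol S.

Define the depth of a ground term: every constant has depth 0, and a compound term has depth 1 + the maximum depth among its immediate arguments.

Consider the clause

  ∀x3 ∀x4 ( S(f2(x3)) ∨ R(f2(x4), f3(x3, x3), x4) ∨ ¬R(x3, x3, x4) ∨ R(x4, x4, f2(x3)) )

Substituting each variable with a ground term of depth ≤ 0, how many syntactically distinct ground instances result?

9

Ground terms of depth ≤ 0:
  If N_k denotes the number of depth-≤k ground terms, the 3 constants give N_0 = 3, and each function symbol of arity r contributes N_{k-1}^r new terms at level k: N_k = 3 + N_{k-1}^2 + N_{k-1}.
  N_0 = 3
  Explicitly: e, c, b.
So there are 3 ground terms available for substitution.
There are 2 variables to instantiate (x3, x4), each occurring in at least one literal, so different choices give different ground instances.
Number of ground instances = 3^2 = 9.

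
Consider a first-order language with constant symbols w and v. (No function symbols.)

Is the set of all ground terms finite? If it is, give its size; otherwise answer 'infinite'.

There are no function symbols, so every ground term is one of the 2 constants.
The Herbrand universe is {w, v}, which is finite with 2 elements.

2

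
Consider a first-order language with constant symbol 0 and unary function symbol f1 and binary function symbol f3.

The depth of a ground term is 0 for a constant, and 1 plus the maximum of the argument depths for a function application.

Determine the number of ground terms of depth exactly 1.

2

Count level by level. With function symbols f1/1, f3/2, the terms of depth ≤ k are the 1 constant together with each function applied to depth-≤(k−1) tuples, so N_k = 1 + N_{k-1} + N_{k-1}^2.
N_0 = 1
N_1 = 1 + 1 + 1^2 = 3
Terms of depth exactly 1: N_1 − N_0 = 3 − 1 = 2.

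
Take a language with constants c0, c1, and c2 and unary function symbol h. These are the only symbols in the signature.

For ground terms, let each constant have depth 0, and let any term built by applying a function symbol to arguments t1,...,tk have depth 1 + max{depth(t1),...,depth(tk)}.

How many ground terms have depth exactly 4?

3

Write N_k for the number of ground terms of depth ≤ k. A term of depth ≤ k is either a constant or a function symbol applied to arguments of depth ≤ k−1, so N_k = 3 + N_{k-1}.
N_0 = 3
N_1 = 3 + 3 = 6
N_2 = 3 + 6 = 9
N_3 = 3 + 9 = 12
N_4 = 3 + 12 = 15
Terms of depth exactly 4: N_4 − N_3 = 15 − 12 = 3.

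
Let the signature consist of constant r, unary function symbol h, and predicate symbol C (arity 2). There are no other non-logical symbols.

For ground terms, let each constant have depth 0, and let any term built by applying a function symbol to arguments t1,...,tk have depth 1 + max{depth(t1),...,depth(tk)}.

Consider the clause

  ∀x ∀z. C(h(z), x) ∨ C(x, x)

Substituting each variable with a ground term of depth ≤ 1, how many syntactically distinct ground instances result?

4

Ground terms of depth ≤ 1:
  Let N_k count ground terms of depth at most k. Each non-constant term of depth ≤ k is some function symbol applied to depth-≤(k−1) arguments, giving N_k = 1 + N_{k-1}.
  N_0 = 1
  N_1 = 1 + 1 = 2
  Explicitly: r, h(r).
So there are 2 ground terms available for substitution.
Each of x, z ranges independently over the available ground terms, and distinct assignments produce distinct instances.
Number of ground instances = 2^2 = 4.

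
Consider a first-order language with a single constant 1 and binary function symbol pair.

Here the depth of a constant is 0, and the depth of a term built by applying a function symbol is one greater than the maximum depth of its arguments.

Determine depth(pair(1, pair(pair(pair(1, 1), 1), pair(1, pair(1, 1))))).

4

depth(pair(1, 1)) = 1 + max(0, 0) = 1
depth(pair(pair(1, 1), 1)) = 1 + max(1, 0) = 2
depth(pair(1, pair(1, 1))) = 1 + max(0, 1) = 2
depth(pair(pair(pair(1, 1), 1), pair(1, pair(1, 1)))) = 1 + max(2, 2) = 3
depth(pair(1, pair(pair(pair(1, 1), 1), pair(1, pair(1, 1))))) = 1 + max(0, 3) = 4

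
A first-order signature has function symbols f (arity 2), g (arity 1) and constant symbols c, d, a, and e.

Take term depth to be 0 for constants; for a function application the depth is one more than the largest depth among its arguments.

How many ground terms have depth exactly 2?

If N_k denotes the number of depth-≤k ground terms, the 4 constants give N_0 = 4, and each function symbol of arity r contributes N_{k-1}^r new terms at level k: N_k = 4 + N_{k-1}^2 + N_{k-1}.
N_0 = 4
N_1 = 4 + 4^2 + 4 = 24
N_2 = 4 + 24^2 + 24 = 604
Terms of depth exactly 2: N_2 − N_1 = 604 − 24 = 580.

580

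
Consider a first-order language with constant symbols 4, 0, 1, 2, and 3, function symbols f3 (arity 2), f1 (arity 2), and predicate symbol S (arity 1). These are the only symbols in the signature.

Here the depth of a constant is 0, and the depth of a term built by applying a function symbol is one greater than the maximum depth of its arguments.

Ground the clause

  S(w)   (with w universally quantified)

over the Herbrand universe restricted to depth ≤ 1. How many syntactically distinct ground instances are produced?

55

Ground terms of depth ≤ 1:
  Count level by level. With function symbols f3/2, f1/2, the terms of depth ≤ k are the 5 constants together with each function applied to depth-≤(k−1) tuples, so N_k = 5 + N_{k-1}^2 + N_{k-1}^2.
  N_0 = 5
  N_1 = 5 + 5^2 + 5^2 = 55
So there are 55 ground terms available for substitution.
The body mentions the single quantified variable w; since ground terms form a free algebra, no two substitutions collapse to the same formula.
Number of ground instances = 55.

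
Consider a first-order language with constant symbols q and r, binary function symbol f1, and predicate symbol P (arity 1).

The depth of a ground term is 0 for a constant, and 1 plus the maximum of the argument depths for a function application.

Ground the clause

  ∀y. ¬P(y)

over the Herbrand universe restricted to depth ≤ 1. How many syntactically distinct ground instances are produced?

6

Ground terms of depth ≤ 1:
  Count level by level. With function symbols f1/2, the terms of depth ≤ k are the 2 constants together with each function applied to depth-≤(k−1) tuples, so N_k = 2 + N_{k-1}^2.
  N_0 = 2
  N_1 = 2 + 2^2 = 6
  Explicitly: q, r, f1(q, q), f1(q, r), f1(r, q), f1(r, r).
So there are 6 ground terms available for substitution.
The variable y ranges independently over the available ground terms, and distinct assignments produce distinct instances.
Number of ground instances = 6.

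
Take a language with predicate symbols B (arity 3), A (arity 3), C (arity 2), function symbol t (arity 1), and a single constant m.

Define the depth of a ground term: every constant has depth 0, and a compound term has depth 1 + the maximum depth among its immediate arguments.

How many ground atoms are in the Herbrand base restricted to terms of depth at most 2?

First count ground terms of depth ≤ 2.
If N_k denotes the number of depth-≤k ground terms, the 1 constant gives N_0 = 1, and each function symbol of arity r contributes N_{k-1}^r new terms at level k: N_k = 1 + N_{k-1}.
N_0 = 1
N_1 = 1 + 1 = 2
N_2 = 1 + 2 = 3
Explicitly: m, t(m), t(t(m)).
So |H| = 3.
Each predicate of arity r yields |H|^r ground atoms (one per choice of an r-tuple from H):
  B: 3^3 = 27;  A: 3^3 = 27;  C: 3^2 = 9
Total ground atoms: 27 + 27 + 9 = 63.

63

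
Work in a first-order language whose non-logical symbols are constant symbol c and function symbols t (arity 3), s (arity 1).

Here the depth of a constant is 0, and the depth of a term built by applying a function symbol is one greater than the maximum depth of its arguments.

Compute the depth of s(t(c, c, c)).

depth(t(c, c, c)) = 1 + max(0, 0, 0) = 1
depth(s(t(c, c, c))) = 1 + depth(t(c, c, c)) = 1 + 1 = 2

2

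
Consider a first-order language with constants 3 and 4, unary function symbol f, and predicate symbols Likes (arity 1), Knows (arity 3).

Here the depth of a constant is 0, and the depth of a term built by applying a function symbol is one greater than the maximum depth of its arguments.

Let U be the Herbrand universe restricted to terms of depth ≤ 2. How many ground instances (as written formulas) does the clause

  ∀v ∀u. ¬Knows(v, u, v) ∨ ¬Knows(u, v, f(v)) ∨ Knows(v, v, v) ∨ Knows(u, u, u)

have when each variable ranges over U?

36

Ground terms of depth ≤ 2:
  Let N_k = |{terms of depth ≤ k}|. Then N_0 = 2 and N_k = 2 + N_{k-1} for k ≥ 1 (one summand per function symbol, arity giving the exponent).
  N_0 = 2
  N_1 = 2 + 2 = 4
  N_2 = 2 + 4 = 6
So there are 6 ground terms available for substitution.
Each of v, u ranges independently over the available ground terms, and distinct assignments produce distinct instances.
Number of ground instances = 6^2 = 36.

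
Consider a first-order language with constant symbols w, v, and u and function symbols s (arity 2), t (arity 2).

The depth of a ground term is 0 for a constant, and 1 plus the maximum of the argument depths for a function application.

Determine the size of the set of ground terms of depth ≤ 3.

Let N_k count ground terms of depth at most k. Each non-constant term of depth ≤ k is some function symbol applied to depth-≤(k−1) arguments, giving N_k = 3 + N_{k-1}^2 + N_{k-1}^2.
N_0 = 3
N_1 = 3 + 3^2 + 3^2 = 21
N_2 = 3 + 21^2 + 21^2 = 885
N_3 = 3 + 885^2 + 885^2 = 1566453

1566453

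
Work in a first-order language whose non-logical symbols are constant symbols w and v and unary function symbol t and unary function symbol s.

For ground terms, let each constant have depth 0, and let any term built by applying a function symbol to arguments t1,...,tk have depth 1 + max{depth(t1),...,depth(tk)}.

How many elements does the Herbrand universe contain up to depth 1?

Count level by level. With function symbols t/1, s/1, the terms of depth ≤ k are the 2 constants together with each function applied to depth-≤(k−1) tuples, so N_k = 2 + N_{k-1} + N_{k-1}.
N_0 = 2
N_1 = 2 + 2 + 2 = 6

6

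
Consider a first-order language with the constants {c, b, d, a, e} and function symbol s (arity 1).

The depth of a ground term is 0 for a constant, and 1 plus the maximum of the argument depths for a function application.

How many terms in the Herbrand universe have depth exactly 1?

Let N_k = |{terms of depth ≤ k}|. Then N_0 = 5 and N_k = 5 + N_{k-1} for k ≥ 1 (one summand per function symbol, arity giving the exponent).
N_0 = 5
N_1 = 5 + 5 = 10
Terms of depth exactly 1: N_1 − N_0 = 10 − 5 = 5.

5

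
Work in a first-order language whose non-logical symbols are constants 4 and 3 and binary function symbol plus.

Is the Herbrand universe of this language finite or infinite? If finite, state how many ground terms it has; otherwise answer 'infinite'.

infinite

The signature has at least one function symbol (plus, arity 2) and at least one constant (4).
Iterating plus gives infinitely many distinct ground terms: 4, plus(4, 4), plus(plus(4, 4), plus(4, 4)), ...
So the Herbrand universe is infinite.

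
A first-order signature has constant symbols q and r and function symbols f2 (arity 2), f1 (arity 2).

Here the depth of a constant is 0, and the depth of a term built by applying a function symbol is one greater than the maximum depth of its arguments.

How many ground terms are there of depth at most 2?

202

Let N_k count ground terms of depth at most k. Each non-constant term of depth ≤ k is some function symbol applied to depth-≤(k−1) arguments, giving N_k = 2 + N_{k-1}^2 + N_{k-1}^2.
N_0 = 2
N_1 = 2 + 2^2 + 2^2 = 10
N_2 = 2 + 10^2 + 10^2 = 202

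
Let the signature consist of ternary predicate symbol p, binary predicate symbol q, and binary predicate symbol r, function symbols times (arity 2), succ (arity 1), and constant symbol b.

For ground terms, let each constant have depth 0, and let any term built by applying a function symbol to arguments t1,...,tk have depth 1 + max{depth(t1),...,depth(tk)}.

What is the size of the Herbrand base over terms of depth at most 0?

3

First count ground terms of depth ≤ 0.
If N_k denotes the number of depth-≤k ground terms, the 1 constant gives N_0 = 1, and each function symbol of arity r contributes N_{k-1}^r new terms at level k: N_k = 1 + N_{k-1}^2 + N_{k-1}.
N_0 = 1
So |H| = 1.
A ground atom is a predicate applied to a tuple of terms from H, so the count is the sum over predicates of |H|^arity:
  p: 1^3 = 1;  q: 1^2 = 1;  r: 1^2 = 1
Total ground atoms: 1 + 1 + 1 = 3.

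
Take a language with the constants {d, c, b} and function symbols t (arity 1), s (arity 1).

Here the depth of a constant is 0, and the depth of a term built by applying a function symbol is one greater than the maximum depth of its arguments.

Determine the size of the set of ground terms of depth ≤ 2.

If N_k denotes the number of depth-≤k ground terms, the 3 constants give N_0 = 3, and each function symbol of arity r contributes N_{k-1}^r new terms at level k: N_k = 3 + N_{k-1} + N_{k-1}.
N_0 = 3
N_1 = 3 + 3 + 3 = 9
N_2 = 3 + 9 + 9 = 21

21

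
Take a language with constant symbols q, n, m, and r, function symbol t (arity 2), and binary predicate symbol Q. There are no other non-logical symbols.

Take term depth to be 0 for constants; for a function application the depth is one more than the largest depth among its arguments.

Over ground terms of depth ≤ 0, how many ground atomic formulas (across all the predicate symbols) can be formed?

First count ground terms of depth ≤ 0.
Let N_k = |{terms of depth ≤ k}|. Then N_0 = 4 and N_k = 4 + N_{k-1}^2 for k ≥ 1 (one summand per function symbol, arity giving the exponent).
N_0 = 4
Explicitly: q, n, m, r.
So |H| = 4.
Each predicate of arity r yields |H|^r ground atoms (one per choice of an r-tuple from H):
  Q: 4^2 = 16
Total ground atoms: 16.

16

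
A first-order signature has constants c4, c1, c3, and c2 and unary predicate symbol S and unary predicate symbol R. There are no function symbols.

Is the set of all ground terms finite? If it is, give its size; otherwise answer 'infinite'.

4

There are no function symbols, so every ground term is one of the 4 constants.
The Herbrand universe is {c4, c1, c3, c2}, which is finite with 4 elements.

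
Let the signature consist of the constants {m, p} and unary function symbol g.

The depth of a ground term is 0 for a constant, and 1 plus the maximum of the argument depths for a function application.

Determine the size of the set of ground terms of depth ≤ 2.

Count level by level. With function symbols g/1, the terms of depth ≤ k are the 2 constants together with each function applied to depth-≤(k−1) tuples, so N_k = 2 + N_{k-1}.
N_0 = 2
N_1 = 2 + 2 = 4
N_2 = 2 + 4 = 6

6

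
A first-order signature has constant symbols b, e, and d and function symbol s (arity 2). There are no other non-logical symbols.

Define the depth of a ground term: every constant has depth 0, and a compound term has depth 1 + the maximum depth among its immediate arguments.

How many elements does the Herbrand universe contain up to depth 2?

147

Count level by level. With function symbols s/2, the terms of depth ≤ k are the 3 constants together with each function applied to depth-≤(k−1) tuples, so N_k = 3 + N_{k-1}^2.
N_0 = 3
N_1 = 3 + 3^2 = 12
N_2 = 3 + 12^2 = 147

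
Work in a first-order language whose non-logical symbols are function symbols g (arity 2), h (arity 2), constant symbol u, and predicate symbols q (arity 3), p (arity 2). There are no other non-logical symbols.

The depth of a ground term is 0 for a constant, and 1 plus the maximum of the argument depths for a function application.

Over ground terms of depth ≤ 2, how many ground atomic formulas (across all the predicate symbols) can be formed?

First count ground terms of depth ≤ 2.
Count level by level. With function symbols g/2, h/2, the terms of depth ≤ k are the 1 constant together with each function applied to depth-≤(k−1) tuples, so N_k = 1 + N_{k-1}^2 + N_{k-1}^2.
N_0 = 1
N_1 = 1 + 1^2 + 1^2 = 3
N_2 = 1 + 3^2 + 3^2 = 19
So |H| = 19.
Each predicate of arity r yields |H|^r ground atoms (one per choice of an r-tuple from H):
  q: 19^3 = 6859;  p: 19^2 = 361
Total ground atoms: 6859 + 361 = 7220.

7220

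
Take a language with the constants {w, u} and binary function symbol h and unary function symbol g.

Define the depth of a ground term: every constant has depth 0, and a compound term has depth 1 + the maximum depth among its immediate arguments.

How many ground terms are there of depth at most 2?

Let N_k count ground terms of depth at most k. Each non-constant term of depth ≤ k is some function symbol applied to depth-≤(k−1) arguments, giving N_k = 2 + N_{k-1}^2 + N_{k-1}.
N_0 = 2
N_1 = 2 + 2^2 + 2 = 8
N_2 = 2 + 8^2 + 8 = 74

74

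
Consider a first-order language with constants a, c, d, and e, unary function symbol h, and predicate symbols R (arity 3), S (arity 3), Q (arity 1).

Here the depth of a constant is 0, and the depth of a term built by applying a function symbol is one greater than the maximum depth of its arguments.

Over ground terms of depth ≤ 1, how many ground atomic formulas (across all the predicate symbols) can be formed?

1032

First count ground terms of depth ≤ 1.
Let N_k count ground terms of depth at most k. Each non-constant term of depth ≤ k is some function symbol applied to depth-≤(k−1) arguments, giving N_k = 4 + N_{k-1}.
N_0 = 4
N_1 = 4 + 4 = 8
Explicitly: a, c, d, e, h(a), h(c), h(d), h(e).
So |H| = 8.
A ground atom is a predicate applied to a tuple of terms from H, so the count is the sum over predicates of |H|^arity:
  R: 8^3 = 512;  S: 8^3 = 512;  Q: 8
Total ground atoms: 512 + 512 + 8 = 1032.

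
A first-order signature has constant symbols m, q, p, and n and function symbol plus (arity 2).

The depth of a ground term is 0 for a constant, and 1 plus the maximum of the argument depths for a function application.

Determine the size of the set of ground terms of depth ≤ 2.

404

Let N_k count ground terms of depth at most k. Each non-constant term of depth ≤ k is some function symbol applied to depth-≤(k−1) arguments, giving N_k = 4 + N_{k-1}^2.
N_0 = 4
N_1 = 4 + 4^2 = 20
N_2 = 4 + 20^2 = 404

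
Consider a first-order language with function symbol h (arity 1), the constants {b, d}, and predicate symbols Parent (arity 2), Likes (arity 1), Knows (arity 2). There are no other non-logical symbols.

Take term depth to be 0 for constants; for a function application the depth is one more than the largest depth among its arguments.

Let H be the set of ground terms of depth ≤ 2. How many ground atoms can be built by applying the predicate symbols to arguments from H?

78

First count ground terms of depth ≤ 2.
Count level by level. With function symbols h/1, the terms of depth ≤ k are the 2 constants together with each function applied to depth-≤(k−1) tuples, so N_k = 2 + N_{k-1}.
N_0 = 2
N_1 = 2 + 2 = 4
N_2 = 2 + 4 = 6
Explicitly: b, d, h(b), h(d), h(h(b)), h(h(d)).
So |H| = 6.
Ground atoms are formed by filling each argument slot of a predicate with a term from H, so an r-ary predicate gives |H|^r atoms:
  Parent: 6^2 = 36;  Likes: 6;  Knows: 6^2 = 36
Total ground atoms: 36 + 6 + 36 = 78.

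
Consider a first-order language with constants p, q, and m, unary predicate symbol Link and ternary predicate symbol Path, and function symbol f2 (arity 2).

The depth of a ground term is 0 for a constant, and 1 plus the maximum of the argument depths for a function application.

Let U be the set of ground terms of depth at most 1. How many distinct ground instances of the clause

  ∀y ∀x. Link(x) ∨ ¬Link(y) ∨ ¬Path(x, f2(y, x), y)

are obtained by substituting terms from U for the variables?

144

Ground terms of depth ≤ 1:
  Let N_k = |{terms of depth ≤ k}|. Then N_0 = 3 and N_k = 3 + N_{k-1}^2 for k ≥ 1 (one summand per function symbol, arity giving the exponent).
  N_0 = 3
  N_1 = 3 + 3^2 = 12
  Explicitly: p, q, m, f2(p, p), f2(p, q), f2(p, m), f2(q, p), f2(q, q), f2(q, m), f2(m, p), f2(m, q), f2(m, m).
So there are 12 ground terms available for substitution.
There are 2 variables to instantiate (y, x), each occurring in at least one literal, so different choices give different ground instances.
Number of ground instances = 12^2 = 144.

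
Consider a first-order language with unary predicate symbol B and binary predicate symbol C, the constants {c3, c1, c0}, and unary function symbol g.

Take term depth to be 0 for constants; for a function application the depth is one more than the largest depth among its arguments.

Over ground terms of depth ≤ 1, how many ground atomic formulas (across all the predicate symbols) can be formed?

42

First count ground terms of depth ≤ 1.
If N_k denotes the number of depth-≤k ground terms, the 3 constants give N_0 = 3, and each function symbol of arity r contributes N_{k-1}^r new terms at level k: N_k = 3 + N_{k-1}.
N_0 = 3
N_1 = 3 + 3 = 6
Explicitly: c3, c1, c0, g(c3), g(c1), g(c0).
So |H| = 6.
A ground atom is a predicate applied to a tuple of terms from H, so the count is the sum over predicates of |H|^arity:
  B: 6;  C: 6^2 = 36
Total ground atoms: 6 + 36 = 42.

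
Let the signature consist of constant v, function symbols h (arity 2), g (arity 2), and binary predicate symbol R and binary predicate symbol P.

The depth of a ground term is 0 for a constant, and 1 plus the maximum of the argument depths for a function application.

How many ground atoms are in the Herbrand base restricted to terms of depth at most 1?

First count ground terms of depth ≤ 1.
If N_k denotes the number of depth-≤k ground terms, the 1 constant gives N_0 = 1, and each function symbol of arity r contributes N_{k-1}^r new terms at level k: N_k = 1 + N_{k-1}^2 + N_{k-1}^2.
N_0 = 1
N_1 = 1 + 1^2 + 1^2 = 3
So |H| = 3.
A ground atom is a predicate applied to a tuple of terms from H, so the count is the sum over predicates of |H|^arity:
  R: 3^2 = 9;  P: 3^2 = 9
Total ground atoms: 9 + 9 = 18.

18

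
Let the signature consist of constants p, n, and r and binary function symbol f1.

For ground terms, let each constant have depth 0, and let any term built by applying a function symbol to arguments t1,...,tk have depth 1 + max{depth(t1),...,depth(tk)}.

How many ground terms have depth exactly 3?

Write N_k for the number of ground terms of depth ≤ k. A term of depth ≤ k is either a constant or a function symbol applied to arguments of depth ≤ k−1, so N_k = 3 + N_{k-1}^2.
N_0 = 3
N_1 = 3 + 3^2 = 12
N_2 = 3 + 12^2 = 147
N_3 = 3 + 147^2 = 21612
Terms of depth exactly 3: N_3 − N_2 = 21612 − 147 = 21465.

21465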